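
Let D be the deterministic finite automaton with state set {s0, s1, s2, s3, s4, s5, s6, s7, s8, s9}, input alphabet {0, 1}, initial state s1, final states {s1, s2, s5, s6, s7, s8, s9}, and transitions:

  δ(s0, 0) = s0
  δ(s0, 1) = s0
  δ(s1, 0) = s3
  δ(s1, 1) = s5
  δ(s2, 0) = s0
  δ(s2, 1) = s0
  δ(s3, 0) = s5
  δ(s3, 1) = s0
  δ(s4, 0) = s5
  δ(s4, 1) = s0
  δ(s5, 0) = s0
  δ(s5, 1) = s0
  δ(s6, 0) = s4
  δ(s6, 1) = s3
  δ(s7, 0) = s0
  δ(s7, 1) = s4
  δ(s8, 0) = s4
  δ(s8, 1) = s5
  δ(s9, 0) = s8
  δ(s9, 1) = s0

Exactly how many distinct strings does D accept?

3

The useful subgraph on states {s1, s3, s5} is acyclic, so L(D) is finite; the longest accepting path visits 3 useful states, giving maximum string length 2.
Counting accepting paths from s1 by length: 1 of length 0, 1 of length 1, 1 of length 2. Total 3.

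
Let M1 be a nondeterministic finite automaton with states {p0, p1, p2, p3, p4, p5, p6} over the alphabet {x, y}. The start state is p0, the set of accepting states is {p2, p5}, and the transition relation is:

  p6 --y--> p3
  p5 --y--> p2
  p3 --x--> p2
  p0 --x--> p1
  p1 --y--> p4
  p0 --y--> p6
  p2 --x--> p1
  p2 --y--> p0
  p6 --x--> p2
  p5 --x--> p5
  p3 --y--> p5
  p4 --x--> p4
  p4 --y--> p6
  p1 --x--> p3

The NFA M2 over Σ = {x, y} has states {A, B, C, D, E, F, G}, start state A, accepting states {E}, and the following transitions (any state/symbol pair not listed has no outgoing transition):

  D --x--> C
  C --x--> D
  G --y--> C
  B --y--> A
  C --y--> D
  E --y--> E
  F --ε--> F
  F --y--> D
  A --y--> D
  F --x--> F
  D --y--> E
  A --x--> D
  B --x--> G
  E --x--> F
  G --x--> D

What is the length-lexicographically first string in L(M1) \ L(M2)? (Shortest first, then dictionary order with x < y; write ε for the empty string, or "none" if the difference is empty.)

yx

The string yx is accepted by M1 but not by M2.
No shorter string lies in the difference, and yx is the lexicographically first length-2 string in L(M1) \ L(M2).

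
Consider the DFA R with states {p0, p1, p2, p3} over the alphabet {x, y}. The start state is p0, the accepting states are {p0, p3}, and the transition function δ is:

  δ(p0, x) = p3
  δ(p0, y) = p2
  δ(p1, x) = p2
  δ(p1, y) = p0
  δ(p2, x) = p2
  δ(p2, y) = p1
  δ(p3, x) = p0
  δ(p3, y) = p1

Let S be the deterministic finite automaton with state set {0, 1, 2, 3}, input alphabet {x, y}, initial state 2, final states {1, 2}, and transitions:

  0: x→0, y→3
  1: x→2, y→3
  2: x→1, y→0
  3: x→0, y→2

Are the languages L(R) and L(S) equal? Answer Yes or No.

Yes

Exploring the product automaton R × S from the start pair (p0, 2), following both machines on each input symbol, reaches 4 state pairs: (p0, 2), (p3, 1), (p2, 0), (p1, 3).
R accepts in {p0, p3} and S accepts in {1, 2}. In every reachable pair the two components are either both accepting — (p0, 2), (p3, 1) — or both non-accepting, so no string is accepted by exactly one of the machines: L(R) \ L(S) and L(S) \ L(R) are both empty.
Hence every string is accepted by R iff it is accepted by S, and the two languages coincide.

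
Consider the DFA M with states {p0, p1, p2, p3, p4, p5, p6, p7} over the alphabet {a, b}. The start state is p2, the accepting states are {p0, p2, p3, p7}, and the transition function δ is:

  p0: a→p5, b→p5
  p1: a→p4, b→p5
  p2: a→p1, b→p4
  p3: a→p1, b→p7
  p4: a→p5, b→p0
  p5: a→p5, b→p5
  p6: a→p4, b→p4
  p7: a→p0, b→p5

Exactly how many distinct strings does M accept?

The useful subgraph on states {p0, p1, p2, p4} is acyclic, so L(M) is finite; the longest accepting path visits 4 useful states, giving maximum string length 3.
Counting accepting paths from p2 by length: 1 of length 0, 1 of length 2, 1 of length 3. Total 3.

3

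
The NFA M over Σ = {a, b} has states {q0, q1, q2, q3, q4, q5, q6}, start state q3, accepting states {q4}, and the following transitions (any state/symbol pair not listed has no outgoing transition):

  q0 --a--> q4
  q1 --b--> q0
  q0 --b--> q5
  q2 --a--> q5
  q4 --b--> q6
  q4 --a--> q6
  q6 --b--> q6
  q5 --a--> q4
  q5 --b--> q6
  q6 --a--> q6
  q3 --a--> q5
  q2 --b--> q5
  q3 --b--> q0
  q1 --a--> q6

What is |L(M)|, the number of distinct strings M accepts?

3

The useful subgraph on states {q0, q3, q4, q5} is acyclic, so L(M) is finite; the longest accepting path visits 4 useful states, giving maximum string length 3.
Counting accepting paths from q3 by length: 2 of length 2, 1 of length 3. Total 3.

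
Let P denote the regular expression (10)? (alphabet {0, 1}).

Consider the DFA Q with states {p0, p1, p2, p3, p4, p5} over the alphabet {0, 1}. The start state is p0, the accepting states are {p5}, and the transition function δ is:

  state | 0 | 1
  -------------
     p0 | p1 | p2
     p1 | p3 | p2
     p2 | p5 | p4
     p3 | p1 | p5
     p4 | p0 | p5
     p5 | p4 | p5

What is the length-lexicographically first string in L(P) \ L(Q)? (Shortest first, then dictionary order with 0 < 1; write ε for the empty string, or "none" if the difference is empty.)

ε

The empty string ε is accepted by P but not by Q.
Since ε is the unique shortest string, it is the required witness.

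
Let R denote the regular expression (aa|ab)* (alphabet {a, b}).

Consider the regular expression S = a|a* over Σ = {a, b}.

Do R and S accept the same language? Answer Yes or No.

No

The string ab is accepted by R but rejected by S.
So L(R) ≠ L(S).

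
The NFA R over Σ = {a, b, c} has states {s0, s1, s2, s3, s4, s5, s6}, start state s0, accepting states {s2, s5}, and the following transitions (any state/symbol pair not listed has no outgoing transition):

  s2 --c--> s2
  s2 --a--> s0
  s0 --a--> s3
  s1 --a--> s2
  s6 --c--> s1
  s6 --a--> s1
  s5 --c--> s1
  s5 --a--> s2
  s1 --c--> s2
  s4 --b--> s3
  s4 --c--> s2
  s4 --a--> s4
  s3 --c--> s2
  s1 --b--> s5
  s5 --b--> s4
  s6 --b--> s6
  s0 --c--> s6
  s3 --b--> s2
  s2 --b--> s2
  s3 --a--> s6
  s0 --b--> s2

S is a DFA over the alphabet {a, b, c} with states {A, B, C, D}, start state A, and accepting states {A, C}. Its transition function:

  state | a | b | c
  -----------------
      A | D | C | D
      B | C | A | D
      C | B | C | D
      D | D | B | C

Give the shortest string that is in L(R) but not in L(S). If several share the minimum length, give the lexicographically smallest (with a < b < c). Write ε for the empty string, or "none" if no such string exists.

ab

The string ab is accepted by R but not by S.
No shorter string lies in the difference, and ab is the lexicographically first length-2 string in L(R) \ L(S).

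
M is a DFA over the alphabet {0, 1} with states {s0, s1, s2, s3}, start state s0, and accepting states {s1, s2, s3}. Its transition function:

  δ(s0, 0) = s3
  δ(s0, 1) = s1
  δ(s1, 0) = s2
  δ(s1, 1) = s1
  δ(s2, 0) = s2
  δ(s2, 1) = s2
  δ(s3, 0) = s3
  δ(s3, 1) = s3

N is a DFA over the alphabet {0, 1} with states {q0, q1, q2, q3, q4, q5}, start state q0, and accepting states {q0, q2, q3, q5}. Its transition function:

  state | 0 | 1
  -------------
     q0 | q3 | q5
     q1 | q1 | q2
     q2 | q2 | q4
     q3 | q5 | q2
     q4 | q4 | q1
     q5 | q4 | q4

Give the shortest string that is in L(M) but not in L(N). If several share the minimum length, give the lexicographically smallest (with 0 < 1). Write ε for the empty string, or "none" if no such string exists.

10

The string 10 is accepted by M but not by N.
No shorter string lies in the difference, and 10 is the lexicographically first length-2 string in L(M) \ L(N).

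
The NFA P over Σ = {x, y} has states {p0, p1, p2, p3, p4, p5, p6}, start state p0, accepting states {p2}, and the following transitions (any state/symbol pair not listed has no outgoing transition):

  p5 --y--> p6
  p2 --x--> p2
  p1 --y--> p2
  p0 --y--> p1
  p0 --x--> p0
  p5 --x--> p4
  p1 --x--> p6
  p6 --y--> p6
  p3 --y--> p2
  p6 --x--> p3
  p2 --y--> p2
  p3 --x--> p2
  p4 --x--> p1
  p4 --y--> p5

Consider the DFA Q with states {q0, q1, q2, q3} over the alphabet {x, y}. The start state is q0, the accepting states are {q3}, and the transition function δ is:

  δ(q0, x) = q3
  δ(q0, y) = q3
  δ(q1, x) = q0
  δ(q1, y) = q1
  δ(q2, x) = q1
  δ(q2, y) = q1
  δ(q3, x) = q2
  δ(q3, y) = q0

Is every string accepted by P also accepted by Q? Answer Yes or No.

No

The string yy is in L(P) but not in L(Q).
So L(P) ⊄ L(Q).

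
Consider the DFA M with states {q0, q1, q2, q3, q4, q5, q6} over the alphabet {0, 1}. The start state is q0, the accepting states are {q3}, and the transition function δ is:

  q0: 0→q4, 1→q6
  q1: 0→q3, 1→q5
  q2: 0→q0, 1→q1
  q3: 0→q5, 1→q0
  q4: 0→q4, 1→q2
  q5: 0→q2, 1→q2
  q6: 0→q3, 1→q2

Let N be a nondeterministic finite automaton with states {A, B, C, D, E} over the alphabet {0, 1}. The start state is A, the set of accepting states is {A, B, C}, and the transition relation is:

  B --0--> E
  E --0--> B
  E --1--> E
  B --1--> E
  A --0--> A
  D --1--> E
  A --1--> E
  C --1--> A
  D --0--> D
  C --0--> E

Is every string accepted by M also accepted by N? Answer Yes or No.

Yes

Exploring the product automaton M × N from the start pair (q0, A), following both machines on each input symbol, reaches 12 state pairs: (q0, A), (q4, A), (q6, E), (q2, E), (q3, B), (q0, B), (q1, E), (q5, E), (q0, E), (q4, E), (q2, B), (q4, B).
M accepts in {q3} and N accepts in {A, B, C}. The reachable pairs whose M-component is accepting are (q3, B); in each of them the N-component is accepting too, so the product for L(M) \ L(N) (M-component accepting, N-component rejecting) has no reachable accepting pair and the difference is empty.
Hence every string in L(M) is also in L(N).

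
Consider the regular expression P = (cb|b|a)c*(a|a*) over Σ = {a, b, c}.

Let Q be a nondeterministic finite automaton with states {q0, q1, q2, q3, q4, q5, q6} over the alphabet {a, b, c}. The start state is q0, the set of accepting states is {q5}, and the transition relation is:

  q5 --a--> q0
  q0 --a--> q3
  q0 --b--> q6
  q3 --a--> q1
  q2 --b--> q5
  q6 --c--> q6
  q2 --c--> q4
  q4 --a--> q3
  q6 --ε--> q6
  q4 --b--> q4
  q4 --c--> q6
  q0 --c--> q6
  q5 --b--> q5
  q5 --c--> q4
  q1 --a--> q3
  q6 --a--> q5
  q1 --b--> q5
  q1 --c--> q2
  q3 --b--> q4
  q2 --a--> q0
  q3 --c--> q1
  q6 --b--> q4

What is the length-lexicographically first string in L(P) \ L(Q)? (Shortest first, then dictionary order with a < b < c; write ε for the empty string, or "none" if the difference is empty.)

a

The string a is accepted by P but not by Q.
No shorter string lies in the difference, and a is the lexicographically first length-1 string in L(P) \ L(Q).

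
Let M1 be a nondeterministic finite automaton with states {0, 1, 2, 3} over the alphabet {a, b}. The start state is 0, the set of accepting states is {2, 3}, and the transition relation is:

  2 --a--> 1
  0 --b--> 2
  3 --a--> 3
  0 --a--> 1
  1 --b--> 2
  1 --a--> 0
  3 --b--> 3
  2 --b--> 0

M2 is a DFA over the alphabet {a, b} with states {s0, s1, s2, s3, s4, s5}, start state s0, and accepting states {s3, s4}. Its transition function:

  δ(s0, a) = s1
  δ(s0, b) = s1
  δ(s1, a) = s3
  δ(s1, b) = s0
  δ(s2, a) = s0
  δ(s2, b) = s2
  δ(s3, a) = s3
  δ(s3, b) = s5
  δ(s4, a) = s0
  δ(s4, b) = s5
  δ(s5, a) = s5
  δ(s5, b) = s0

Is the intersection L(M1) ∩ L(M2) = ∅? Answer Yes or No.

Exploring the product automaton M1 × M2 from the start pair (0, s0), following both machines on each input symbol, reaches 10 state pairs: (0, s0), (1, s1), (2, s1), (0, s3), (2, s0), (1, s3), (2, s5), (0, s1), (1, s5), (0, s5).
M1 accepts in {2, 3} and M2 accepts in {s3, s4}; no reachable pair has both components accepting, so no string drives both machines to acceptance simultaneously and L(M1) ∩ L(M2) = ∅.
So no string is accepted by both, and the intersection is empty.

Yes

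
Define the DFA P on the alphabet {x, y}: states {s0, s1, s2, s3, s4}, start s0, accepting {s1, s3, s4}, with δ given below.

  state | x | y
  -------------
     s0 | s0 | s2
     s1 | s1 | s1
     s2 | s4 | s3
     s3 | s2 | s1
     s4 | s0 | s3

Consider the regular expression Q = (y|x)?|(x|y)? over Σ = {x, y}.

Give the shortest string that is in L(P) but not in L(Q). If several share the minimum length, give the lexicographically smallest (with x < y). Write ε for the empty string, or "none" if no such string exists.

yx

The string yx is accepted by P but not by Q.
No shorter string lies in the difference, and yx is the lexicographically first length-2 string in L(P) \ L(Q).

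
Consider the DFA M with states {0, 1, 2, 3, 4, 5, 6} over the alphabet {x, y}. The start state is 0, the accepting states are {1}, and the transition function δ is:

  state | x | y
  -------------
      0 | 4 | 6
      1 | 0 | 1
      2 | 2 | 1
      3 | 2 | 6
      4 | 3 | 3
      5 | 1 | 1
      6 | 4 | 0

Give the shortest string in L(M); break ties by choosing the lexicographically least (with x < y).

xxxy

A breadth-first search from 0 reaches an accepting state first via the path 0 → 4 → 3 → 2 → 1 on input xxxy.
No string of length < 4 is accepted (BFS exhausts all shorter strings without reaching an accepting state), and xxxy is the lexicographically least accepting string of length 4.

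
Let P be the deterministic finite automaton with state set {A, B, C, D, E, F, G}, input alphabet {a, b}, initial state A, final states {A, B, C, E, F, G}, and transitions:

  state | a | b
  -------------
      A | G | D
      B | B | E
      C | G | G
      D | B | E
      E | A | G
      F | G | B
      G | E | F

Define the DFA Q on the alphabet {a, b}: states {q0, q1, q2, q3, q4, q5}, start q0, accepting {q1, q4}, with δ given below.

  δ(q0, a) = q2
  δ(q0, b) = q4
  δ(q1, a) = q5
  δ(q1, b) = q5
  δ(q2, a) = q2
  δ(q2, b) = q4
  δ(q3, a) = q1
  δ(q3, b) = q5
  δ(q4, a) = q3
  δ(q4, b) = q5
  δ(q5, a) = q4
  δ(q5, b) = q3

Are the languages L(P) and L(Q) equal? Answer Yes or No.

The empty string ε is accepted by P but rejected by Q.
So L(P) ≠ L(Q).

No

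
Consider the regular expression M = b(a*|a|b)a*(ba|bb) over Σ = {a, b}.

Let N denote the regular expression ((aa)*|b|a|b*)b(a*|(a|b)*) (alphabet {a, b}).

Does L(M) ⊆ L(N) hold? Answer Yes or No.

Converting the expression M to a DFA (subset construction, then merging equivalent states) gives the minimal DFA with states {m0, m1, m2, m3, m4, m5, m6, m7, m8}, start state m0, accepting states {m6, m7, m8} and transitions m0: a→m1, b→m2; m1: a→m1, b→m1; m2: a→m3, b→m4; m3: a→m3, b→m5; m4: a→m6, b→m7; m5: a→m8, b→m8; m6: a→m3, b→m5; m7: a→m8, b→m8; m8: a→m1, b→m1.
Converting the expression N to a DFA (subset construction, then merging equivalent states) gives the minimal DFA with states {n0, n1, n2, n3, n4, n5}, start state n0, accepting states {n2} and transitions n0: a→n1, b→n2; n1: a→n3, b→n2; n2: a→n2, b→n2; n3: a→n4, b→n2; n4: a→n3, b→n5; n5: a→n5, b→n5.
Exploring the product automaton M × N from the start pair (m0, n0), following both machines on each input symbol, reaches 13 state pairs: (m0, n0), (m1, n1), (m2, n2), (m1, n3), (m1, n2), (m3, n2), (m4, n2), (m1, n4), (m5, n2), (m6, n2), (m7, n2), (m1, n5), (m8, n2).
M accepts in {m6, m7, m8} and N accepts in {n2}. The reachable pairs whose M-component is accepting are (m6, n2), (m7, n2), (m8, n2); in each of them the N-component is accepting too, so the product for L(M) \ L(N) (M-component accepting, N-component rejecting) has no reachable accepting pair and the difference is empty.
Hence every string in L(M) is also in L(N).

Yes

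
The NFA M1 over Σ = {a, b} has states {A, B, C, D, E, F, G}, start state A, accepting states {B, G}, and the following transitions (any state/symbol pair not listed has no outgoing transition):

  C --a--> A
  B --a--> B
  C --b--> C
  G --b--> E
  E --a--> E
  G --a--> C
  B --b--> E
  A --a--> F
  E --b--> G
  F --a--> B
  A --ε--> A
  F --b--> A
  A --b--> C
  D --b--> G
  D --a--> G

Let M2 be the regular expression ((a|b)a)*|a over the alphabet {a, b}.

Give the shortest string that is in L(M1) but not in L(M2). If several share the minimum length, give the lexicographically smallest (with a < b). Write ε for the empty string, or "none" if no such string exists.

aaa

The string aaa is accepted by M1 but not by M2.
No shorter string lies in the difference, and aaa is the lexicographically first length-3 string in L(M1) \ L(M2).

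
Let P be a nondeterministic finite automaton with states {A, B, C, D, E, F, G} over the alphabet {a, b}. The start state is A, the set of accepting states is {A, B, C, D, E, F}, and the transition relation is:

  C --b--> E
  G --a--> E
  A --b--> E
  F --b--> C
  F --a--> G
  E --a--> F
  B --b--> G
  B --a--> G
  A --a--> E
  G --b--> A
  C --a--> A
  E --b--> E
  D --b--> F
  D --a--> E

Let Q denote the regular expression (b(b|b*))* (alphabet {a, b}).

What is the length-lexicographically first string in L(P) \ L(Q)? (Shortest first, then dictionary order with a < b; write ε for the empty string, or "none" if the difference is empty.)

a

The string a is accepted by P but not by Q.
No shorter string lies in the difference, and a is the lexicographically first length-1 string in L(P) \ L(Q).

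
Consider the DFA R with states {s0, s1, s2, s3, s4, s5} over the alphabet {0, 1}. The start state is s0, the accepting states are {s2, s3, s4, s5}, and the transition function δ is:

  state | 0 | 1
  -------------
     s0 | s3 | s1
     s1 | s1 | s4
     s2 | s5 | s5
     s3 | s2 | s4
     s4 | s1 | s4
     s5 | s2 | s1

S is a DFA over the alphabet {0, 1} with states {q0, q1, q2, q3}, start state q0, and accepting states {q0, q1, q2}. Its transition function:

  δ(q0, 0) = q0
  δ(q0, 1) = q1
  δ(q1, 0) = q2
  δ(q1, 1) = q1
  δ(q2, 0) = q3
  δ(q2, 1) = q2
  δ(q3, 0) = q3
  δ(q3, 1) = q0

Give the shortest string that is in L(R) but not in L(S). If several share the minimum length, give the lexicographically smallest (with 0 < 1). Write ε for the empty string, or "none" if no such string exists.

00100

The string 00100 is accepted by R but not by S.
No shorter string lies in the difference, and 00100 is the lexicographically first length-5 string in L(R) \ L(S).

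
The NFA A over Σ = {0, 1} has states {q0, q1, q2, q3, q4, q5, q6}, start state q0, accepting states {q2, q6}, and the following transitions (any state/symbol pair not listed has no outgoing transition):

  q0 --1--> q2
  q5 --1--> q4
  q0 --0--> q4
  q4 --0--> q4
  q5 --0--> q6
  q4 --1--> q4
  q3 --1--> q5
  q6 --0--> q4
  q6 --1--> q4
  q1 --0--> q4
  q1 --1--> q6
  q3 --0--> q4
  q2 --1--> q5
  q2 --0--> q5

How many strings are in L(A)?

The useful subgraph on states {q0, q2, q5, q6} is acyclic, so L(A) is finite; the longest accepting path visits 4 useful states, giving maximum string length 3.
Counting accepting paths from q0 by length: 1 of length 1, 2 of length 3. Total 3.

3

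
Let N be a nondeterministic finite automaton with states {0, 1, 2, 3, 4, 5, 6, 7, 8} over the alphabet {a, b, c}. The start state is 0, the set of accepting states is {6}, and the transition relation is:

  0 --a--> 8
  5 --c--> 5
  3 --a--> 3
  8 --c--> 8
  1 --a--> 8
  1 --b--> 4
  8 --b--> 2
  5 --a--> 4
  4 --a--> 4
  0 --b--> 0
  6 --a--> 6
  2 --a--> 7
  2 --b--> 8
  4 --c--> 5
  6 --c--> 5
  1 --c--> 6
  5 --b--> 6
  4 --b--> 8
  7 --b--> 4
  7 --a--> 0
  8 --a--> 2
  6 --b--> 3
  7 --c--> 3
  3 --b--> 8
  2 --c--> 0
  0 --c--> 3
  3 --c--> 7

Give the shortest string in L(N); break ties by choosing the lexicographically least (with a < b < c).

ccbcb

A breadth-first search from 0 reaches an accepting state first via the path 0 → 3 → 7 → 4 → 5 → 6 on input ccbcb.
No string of length < 5 is accepted (BFS exhausts all shorter strings without reaching an accepting state), and ccbcb is the lexicographically least accepting string of length 5.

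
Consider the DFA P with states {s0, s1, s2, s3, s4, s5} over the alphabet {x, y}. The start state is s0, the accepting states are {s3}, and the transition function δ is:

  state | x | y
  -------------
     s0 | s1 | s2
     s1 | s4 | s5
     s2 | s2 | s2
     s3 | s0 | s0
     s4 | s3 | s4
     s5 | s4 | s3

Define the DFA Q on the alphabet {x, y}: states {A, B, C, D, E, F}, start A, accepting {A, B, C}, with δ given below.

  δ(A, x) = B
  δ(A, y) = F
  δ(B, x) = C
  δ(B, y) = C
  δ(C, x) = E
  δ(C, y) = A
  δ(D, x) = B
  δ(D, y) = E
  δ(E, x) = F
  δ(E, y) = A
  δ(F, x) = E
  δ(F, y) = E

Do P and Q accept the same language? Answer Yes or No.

No

The string xxx is accepted by P but rejected by Q.
So L(P) ≠ L(Q).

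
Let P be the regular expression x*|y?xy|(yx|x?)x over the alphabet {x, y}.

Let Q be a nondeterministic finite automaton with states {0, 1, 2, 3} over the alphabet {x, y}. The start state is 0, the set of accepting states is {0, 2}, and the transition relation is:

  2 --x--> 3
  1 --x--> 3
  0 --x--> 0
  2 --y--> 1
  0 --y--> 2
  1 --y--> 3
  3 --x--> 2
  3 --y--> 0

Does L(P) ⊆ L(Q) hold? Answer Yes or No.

Converting the expression P to a DFA (subset construction, then merging equivalent states) gives the minimal DFA with states {p0, p1, p2, p3, p4, p5, p6}, start state p0, accepting states {p0, p1, p3, p4} and transitions p0: x→p1, y→p2; p1: x→p3, y→p4; p2: x→p5, y→p6; p3: x→p3, y→p6; p4: x→p6, y→p6; p5: x→p4, y→p4; p6: x→p6, y→p6.
Exploring the product automaton P × Q from the start pair (p0, 0), following both machines on each input symbol, reaches 11 state pairs: (p0, 0), (p1, 0), (p2, 2), (p3, 0), (p4, 2), (p5, 3), (p6, 1), (p6, 2), (p6, 3), (p4, 0), (p6, 0).
P accepts in {p0, p1, p3, p4} and Q accepts in {0, 2}. The reachable pairs whose P-component is accepting are (p0, 0), (p1, 0), (p3, 0), (p4, 2), (p4, 0); in each of them the Q-component is accepting too, so the product for L(P) \ L(Q) (P-component accepting, Q-component rejecting) has no reachable accepting pair and the difference is empty.
Hence every string in L(P) is also in L(Q).

Yes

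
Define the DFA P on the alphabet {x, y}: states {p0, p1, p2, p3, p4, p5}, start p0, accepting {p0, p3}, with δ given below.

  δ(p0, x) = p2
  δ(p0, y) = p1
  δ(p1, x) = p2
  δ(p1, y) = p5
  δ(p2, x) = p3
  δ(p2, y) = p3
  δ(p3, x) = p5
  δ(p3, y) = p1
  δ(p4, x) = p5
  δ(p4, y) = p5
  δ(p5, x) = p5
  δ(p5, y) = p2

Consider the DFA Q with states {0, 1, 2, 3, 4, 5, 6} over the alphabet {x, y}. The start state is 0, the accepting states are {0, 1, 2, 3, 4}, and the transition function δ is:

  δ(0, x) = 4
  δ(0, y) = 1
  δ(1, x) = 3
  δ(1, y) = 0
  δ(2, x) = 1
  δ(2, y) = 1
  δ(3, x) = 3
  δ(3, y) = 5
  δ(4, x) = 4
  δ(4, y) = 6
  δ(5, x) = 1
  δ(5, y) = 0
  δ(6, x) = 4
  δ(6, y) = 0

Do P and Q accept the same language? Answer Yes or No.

The string xy is accepted by P but rejected by Q.
So L(P) ≠ L(Q).

No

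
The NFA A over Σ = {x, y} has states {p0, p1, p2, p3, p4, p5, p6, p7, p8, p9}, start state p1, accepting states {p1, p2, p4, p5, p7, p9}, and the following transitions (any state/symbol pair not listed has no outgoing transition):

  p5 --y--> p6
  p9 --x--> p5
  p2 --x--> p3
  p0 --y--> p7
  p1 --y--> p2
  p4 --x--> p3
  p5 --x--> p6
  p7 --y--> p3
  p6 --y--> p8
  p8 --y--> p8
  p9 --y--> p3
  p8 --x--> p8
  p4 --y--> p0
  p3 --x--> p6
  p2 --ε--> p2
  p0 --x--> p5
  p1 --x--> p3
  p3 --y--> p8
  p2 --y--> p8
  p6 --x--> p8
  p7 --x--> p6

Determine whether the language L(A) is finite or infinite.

The useful states (reachable from p1 and able to reach an accepting state) are {p1, p2}.
Restricted to these states the transition graph has no cycle, so every accepting path has bounded length and L is finite.

finite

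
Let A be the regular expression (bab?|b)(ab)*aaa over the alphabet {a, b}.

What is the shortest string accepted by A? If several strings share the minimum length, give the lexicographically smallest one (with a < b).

baaa

By inspection of the expression, no string of length less than 4 matches, and baaa is the lexicographically first match of length 4.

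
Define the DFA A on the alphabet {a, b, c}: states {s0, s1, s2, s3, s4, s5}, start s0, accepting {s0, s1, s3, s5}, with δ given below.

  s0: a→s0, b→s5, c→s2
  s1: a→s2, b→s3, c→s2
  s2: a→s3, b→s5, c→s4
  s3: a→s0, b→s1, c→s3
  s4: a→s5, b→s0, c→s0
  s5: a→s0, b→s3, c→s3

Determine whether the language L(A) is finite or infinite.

State s0 is reachable from the start and can reach an accepting state, and it lies on the cycle s0 → s0.
Traversing that cycle any number of times yields accepted strings of unbounded length, so the language is infinite.

infinite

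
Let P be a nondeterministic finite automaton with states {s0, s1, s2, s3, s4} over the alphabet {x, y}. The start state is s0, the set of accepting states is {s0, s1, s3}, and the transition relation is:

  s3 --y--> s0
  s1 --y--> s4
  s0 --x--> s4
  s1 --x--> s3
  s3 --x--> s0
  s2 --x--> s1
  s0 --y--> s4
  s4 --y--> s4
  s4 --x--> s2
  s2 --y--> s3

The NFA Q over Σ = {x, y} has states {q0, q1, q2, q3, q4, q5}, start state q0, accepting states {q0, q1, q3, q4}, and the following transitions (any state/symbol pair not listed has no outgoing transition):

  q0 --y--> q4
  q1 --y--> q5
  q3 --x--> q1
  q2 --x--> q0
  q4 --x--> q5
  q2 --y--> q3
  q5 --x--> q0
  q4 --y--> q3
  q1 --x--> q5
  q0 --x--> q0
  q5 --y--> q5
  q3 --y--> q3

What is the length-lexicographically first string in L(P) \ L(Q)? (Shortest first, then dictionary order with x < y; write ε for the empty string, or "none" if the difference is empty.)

yxy

The string yxy is accepted by P but not by Q.
No shorter string lies in the difference, and yxy is the lexicographically first length-3 string in L(P) \ L(Q).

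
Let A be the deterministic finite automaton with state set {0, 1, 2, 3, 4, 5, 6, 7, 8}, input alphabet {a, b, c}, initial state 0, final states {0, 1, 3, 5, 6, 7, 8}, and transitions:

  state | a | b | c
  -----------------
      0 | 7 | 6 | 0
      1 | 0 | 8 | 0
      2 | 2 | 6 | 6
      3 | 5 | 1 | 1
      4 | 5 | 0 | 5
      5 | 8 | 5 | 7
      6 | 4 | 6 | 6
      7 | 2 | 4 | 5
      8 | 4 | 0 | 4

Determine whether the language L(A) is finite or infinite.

infinite

State 0 is reachable from the start and can reach an accepting state, and it lies on the cycle 0 → 0.
Traversing that cycle any number of times yields accepted strings of unbounded length, so the language is infinite.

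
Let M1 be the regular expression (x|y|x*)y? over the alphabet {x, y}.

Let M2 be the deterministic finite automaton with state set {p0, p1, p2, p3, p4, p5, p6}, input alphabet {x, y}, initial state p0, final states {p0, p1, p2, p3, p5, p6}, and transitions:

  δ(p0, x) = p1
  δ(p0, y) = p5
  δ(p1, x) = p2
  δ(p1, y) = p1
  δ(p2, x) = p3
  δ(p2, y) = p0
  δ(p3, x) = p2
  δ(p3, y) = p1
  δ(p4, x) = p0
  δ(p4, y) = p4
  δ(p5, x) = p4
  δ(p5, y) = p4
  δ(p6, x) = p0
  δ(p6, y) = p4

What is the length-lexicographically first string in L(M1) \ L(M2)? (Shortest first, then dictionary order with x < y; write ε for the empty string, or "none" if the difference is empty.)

yy

The string yy is accepted by M1 but not by M2.
No shorter string lies in the difference, and yy is the lexicographically first length-2 string in L(M1) \ L(M2).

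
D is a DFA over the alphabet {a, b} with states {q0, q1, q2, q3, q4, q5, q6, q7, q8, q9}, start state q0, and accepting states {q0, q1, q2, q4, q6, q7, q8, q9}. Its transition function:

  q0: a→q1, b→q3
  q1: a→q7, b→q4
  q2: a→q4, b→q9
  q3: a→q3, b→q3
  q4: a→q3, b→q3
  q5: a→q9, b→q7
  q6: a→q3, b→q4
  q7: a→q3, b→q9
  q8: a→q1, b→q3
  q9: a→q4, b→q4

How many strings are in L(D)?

The useful subgraph on states {q0, q1, q4, q7, q9} is acyclic, so L(D) is finite; the longest accepting path visits 5 useful states, giving maximum string length 4.
Counting accepting paths from q0 by length: 1 of length 0, 1 of length 1, 2 of length 2, 1 of length 3, 2 of length 4. Total 7.

7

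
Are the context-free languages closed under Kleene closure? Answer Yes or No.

Yes

If S₁ is the start symbol of a grammar for L, the grammar with new start symbol S and productions S → S₁S | ε generates L*.
So the context-free languages are closed under Kleene star.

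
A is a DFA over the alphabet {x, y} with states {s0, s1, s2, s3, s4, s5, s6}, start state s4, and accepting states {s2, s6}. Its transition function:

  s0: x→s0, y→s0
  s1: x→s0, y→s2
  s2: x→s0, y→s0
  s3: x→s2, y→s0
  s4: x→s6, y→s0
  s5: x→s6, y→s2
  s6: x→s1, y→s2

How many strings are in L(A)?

The useful subgraph on states {s1, s2, s4, s6} is acyclic, so L(A) is finite; the longest accepting path visits 4 useful states, giving maximum string length 3.
Counting accepting paths from s4 by length: 1 of length 1, 1 of length 2, 1 of length 3. Total 3.

3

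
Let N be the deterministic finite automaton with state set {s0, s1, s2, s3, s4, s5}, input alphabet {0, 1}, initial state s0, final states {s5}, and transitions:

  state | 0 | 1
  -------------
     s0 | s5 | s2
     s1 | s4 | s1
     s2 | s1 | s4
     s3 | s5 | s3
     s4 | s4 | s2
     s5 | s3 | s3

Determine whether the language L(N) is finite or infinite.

State s3 is reachable from the start and can reach an accepting state, and it lies on the cycle s3 → s3.
Traversing that cycle any number of times yields accepted strings of unbounded length, so the language is infinite.

infinite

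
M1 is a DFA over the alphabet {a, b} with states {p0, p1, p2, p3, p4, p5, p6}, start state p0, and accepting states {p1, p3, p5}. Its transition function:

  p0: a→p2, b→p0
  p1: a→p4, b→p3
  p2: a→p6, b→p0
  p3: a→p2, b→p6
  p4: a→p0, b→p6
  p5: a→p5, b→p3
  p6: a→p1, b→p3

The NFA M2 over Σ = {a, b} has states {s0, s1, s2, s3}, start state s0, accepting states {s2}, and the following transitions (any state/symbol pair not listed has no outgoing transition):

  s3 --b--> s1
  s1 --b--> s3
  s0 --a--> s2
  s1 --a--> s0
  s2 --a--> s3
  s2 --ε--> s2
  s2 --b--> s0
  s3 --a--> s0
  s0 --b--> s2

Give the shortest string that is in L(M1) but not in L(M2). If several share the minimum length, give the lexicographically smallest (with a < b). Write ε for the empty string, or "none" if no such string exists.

The string aaa is accepted by M1 but not by M2.
No shorter string lies in the difference, and aaa is the lexicographically first length-3 string in L(M1) \ L(M2).

aaa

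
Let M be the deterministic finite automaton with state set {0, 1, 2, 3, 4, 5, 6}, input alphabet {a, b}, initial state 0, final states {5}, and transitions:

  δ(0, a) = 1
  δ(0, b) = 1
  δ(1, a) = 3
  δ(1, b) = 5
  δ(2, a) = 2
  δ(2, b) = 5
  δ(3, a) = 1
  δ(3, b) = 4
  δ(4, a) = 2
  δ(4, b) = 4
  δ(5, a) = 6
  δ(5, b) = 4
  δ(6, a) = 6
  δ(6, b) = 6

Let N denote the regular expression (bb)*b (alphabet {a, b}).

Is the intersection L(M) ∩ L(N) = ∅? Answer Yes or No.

Converting the expression N to a DFA (subset construction, then merging equivalent states) gives the minimal DFA with states {n0, n1, n2}, start state n0, accepting states {n2} and transitions n0: a→n1, b→n2; n1: a→n1, b→n1; n2: a→n1, b→n0.
Exploring the product automaton M × N from the start pair (0, n0), following both machines on each input symbol, reaches 11 state pairs: (0, n0), (1, n1), (1, n2), (3, n1), (5, n1), (5, n0), (4, n1), (6, n1), (4, n2), (2, n1), (4, n0).
M accepts in {5} and N accepts in {n2}; no reachable pair has both components accepting, so no string drives both machines to acceptance simultaneously and L(M) ∩ L(N) = ∅.
So no string is accepted by both, and the intersection is empty.

Yes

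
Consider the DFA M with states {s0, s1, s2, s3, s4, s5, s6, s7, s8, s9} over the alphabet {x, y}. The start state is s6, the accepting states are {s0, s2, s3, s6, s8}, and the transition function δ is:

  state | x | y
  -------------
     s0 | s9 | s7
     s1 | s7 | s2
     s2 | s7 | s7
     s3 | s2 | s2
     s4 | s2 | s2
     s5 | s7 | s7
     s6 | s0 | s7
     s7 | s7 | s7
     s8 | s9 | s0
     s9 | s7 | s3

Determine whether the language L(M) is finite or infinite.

The useful states (reachable from s6 and able to reach an accepting state) are {s0, s2, s3, s6, s9}.
Restricted to these states the transition graph has no cycle, so every accepting path has bounded length and L is finite.

finite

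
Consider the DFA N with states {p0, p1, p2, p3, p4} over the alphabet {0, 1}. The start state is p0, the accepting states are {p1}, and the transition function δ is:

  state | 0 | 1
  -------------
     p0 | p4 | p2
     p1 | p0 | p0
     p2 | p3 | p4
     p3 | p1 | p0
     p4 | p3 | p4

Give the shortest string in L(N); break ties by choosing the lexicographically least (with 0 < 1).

A breadth-first search from p0 reaches an accepting state first via the path p0 → p4 → p3 → p1 on input 000.
No string of length < 3 is accepted (BFS exhausts all shorter strings without reaching an accepting state), and 000 is the lexicographically least accepting string of length 3.

000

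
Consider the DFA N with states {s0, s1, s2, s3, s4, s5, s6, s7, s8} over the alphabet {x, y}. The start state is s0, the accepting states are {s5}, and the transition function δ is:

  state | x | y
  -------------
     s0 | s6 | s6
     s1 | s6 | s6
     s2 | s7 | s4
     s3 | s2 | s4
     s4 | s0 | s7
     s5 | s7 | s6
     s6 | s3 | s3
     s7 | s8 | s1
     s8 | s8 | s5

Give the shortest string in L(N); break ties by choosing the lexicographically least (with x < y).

xxxxxy

A breadth-first search from s0 reaches an accepting state first via the path s0 → s6 → s3 → s2 → s7 → s8 → s5 on input xxxxxy.
No string of length < 6 is accepted (BFS exhausts all shorter strings without reaching an accepting state), and xxxxxy is the lexicographically least accepting string of length 6.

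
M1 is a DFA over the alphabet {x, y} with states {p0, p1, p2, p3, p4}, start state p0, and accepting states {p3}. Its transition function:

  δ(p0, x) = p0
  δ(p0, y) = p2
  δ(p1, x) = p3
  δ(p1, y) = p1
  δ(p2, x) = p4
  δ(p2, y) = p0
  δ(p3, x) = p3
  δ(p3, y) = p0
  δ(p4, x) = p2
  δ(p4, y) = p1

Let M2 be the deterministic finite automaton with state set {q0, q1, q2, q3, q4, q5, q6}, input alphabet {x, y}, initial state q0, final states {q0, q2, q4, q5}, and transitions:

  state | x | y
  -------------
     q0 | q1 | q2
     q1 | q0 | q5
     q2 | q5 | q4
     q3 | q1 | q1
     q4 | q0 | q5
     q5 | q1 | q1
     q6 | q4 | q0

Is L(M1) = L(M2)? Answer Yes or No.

The string xyxyx is accepted by M1 but rejected by M2.
So L(M1) ≠ L(M2).

No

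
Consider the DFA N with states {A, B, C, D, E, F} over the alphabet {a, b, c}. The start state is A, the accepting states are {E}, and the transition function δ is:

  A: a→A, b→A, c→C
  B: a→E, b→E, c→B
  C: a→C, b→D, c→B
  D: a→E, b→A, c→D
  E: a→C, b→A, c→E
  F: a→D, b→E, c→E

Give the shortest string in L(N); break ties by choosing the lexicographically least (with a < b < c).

cba

A breadth-first search from A reaches an accepting state first via the path A → C → D → E on input cba.
No string of length < 3 is accepted (BFS exhausts all shorter strings without reaching an accepting state), and cba is the lexicographically least accepting string of length 3.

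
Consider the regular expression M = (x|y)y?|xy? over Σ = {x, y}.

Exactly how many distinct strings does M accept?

4

The expression has no Kleene star, so L(M) is finite. Expanding the alternatives gives {x, y, xy, yy}.
That is 2 of length 1, 2 of length 2: 4 strings in all.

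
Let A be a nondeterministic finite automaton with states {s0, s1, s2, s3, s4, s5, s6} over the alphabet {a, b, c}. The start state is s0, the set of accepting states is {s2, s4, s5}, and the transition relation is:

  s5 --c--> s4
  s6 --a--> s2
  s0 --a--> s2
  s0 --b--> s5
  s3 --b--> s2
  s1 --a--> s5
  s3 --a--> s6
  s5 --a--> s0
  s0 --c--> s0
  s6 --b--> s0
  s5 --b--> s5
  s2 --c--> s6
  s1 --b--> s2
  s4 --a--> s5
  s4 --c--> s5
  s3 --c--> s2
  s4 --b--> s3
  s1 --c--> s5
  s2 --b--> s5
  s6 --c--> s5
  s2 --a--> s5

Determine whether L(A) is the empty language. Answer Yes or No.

The string a is accepted: the run s0 → s2 ends in the accepting state s2.
Since at least one string is accepted, L(A) is not empty.

No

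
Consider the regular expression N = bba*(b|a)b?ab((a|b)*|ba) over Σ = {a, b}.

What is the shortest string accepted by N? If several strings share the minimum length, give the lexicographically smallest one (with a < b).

By inspection of the expression, no string of length less than 5 matches, and bbaab is the lexicographically first match of length 5.

bbaab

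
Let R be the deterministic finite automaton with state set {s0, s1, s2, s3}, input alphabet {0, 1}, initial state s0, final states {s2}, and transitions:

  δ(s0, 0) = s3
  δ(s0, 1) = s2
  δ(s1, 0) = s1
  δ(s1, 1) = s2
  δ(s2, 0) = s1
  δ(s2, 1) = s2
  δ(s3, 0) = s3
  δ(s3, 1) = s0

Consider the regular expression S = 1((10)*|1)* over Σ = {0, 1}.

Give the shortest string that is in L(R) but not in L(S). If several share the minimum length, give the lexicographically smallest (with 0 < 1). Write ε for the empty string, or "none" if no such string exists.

The string 011 is accepted by R but not by S.
No shorter string lies in the difference, and 011 is the lexicographically first length-3 string in L(R) \ L(S).

011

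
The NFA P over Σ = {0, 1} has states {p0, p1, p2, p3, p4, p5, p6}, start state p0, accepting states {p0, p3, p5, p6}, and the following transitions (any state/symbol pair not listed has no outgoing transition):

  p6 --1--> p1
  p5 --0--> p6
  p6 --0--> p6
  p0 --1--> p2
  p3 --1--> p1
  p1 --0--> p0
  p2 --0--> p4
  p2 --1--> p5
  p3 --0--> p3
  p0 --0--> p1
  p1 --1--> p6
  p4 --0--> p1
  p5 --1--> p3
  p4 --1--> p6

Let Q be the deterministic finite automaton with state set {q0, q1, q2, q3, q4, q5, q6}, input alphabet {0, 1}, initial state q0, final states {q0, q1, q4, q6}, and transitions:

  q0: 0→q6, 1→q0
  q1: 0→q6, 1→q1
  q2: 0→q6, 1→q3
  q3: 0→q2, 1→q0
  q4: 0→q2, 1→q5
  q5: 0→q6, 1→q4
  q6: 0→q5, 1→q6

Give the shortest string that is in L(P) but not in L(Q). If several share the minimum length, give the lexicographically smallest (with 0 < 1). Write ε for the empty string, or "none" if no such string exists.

The string 00 is accepted by P but not by Q.
No shorter string lies in the difference, and 00 is the lexicographically first length-2 string in L(P) \ L(Q).

00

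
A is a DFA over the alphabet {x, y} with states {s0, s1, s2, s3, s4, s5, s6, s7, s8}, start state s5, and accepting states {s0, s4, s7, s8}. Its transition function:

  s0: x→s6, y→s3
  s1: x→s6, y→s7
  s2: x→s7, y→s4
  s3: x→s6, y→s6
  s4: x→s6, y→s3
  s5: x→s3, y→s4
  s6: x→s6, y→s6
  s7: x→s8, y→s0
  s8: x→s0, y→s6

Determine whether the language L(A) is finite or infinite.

The useful states (reachable from s5 and able to reach an accepting state) are {s4, s5}.
Restricted to these states the transition graph has no cycle, so every accepting path has bounded length and L is finite.

finite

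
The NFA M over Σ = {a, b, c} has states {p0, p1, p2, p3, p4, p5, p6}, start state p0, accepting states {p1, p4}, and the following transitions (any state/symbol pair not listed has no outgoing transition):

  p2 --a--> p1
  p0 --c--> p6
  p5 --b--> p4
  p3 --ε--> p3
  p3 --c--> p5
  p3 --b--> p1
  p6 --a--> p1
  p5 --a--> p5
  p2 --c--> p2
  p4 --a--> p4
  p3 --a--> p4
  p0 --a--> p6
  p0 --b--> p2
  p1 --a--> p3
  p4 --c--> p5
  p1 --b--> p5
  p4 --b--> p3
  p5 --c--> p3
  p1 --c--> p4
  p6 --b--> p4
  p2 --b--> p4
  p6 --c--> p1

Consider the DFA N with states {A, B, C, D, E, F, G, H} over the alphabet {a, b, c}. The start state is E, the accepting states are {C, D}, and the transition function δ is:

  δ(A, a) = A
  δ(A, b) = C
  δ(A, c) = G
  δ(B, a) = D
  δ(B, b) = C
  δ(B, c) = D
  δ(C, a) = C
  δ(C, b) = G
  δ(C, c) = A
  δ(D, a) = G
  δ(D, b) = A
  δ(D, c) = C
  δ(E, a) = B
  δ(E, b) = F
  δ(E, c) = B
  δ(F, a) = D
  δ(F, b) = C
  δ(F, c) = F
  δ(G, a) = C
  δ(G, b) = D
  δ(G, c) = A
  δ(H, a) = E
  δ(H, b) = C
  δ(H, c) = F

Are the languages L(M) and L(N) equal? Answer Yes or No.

Yes

Exploring the product automaton M × N from the start pair (p0, E), following both machines on each input symbol, reaches 7 state pairs: (p0, E), (p6, B), (p2, F), (p1, D), (p4, C), (p3, G), (p5, A).
M accepts in {p1, p4} and N accepts in {C, D}. In every reachable pair the two components are either both accepting — (p1, D), (p4, C) — or both non-accepting, so no string is accepted by exactly one of the machines: L(M) \ L(N) and L(N) \ L(M) are both empty.
Hence every string is accepted by M iff it is accepted by N, and the two languages coincide.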